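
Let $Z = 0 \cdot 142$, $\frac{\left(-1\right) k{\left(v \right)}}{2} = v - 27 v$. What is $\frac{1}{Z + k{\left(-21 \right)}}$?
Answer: $- \frac{1}{1092} \approx -0.00091575$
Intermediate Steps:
$k{\left(v \right)} = 52 v$ ($k{\left(v \right)} = - 2 \left(v - 27 v\right) = - 2 \left(- 26 v\right) = 52 v$)
$Z = 0$
$\frac{1}{Z + k{\left(-21 \right)}} = \frac{1}{0 + 52 \left(-21\right)} = \frac{1}{0 - 1092} = \frac{1}{-1092} = - \frac{1}{1092}$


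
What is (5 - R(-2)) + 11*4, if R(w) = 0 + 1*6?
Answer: 43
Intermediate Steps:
R(w) = 6 (R(w) = 0 + 6 = 6)
(5 - R(-2)) + 11*4 = (5 - 1*6) + 11*4 = (5 - 6) + 44 = -1 + 44 = 43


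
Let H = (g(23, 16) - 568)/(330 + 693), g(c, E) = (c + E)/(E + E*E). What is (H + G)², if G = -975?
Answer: 73687305061759249/77426401536 ≈ 9.5171e+5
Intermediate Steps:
g(c, E) = (E + c)/(E + E²)
H = -154457/278256 (H = ((16 + 23)/(16*(1 + 16)) - 568)/(330 + 693) = ((1/16)*39/17 - 568)/1023 = ((1/16)*(1/17)*39 - 568)*(1/1023) = (39/272 - 568)*(1/1023) = -154457/272*1/1023 = -154457/278256 ≈ -0.55509)
(H + G)² = (-154457/278256 - 975)² = (-271454057/278256)² = 73687305061759249/77426401536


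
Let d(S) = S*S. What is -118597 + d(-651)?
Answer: 305204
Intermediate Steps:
d(S) = S²
-118597 + d(-651) = -118597 + (-651)² = -118597 + 423801 = 305204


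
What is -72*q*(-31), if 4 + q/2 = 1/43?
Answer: -763344/43 ≈ -17752.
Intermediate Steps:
q = -342/43 (q = -8 + 2/43 = -342/43 ≈ -7.9535)
-72*q*(-31) = -72*(-342/43)*(-31) = (24624/43)*(-31) = -763344/43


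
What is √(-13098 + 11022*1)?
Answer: 2*I*√519 ≈ 45.563*I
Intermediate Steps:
√(-13098 + 11022*1) = √(-13098 + 11022) = √(-2076) = 2*I*√519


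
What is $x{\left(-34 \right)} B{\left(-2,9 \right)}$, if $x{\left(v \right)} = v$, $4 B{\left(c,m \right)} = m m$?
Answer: $- \frac{1377}{2} \approx -688.5$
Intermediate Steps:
$B{\left(c,m \right)} = \frac{m^{2}}{4}$ ($B{\left(c,m \right)} = \frac{m m}{4} = \frac{m^{2}}{4}$)
$x{\left(-34 \right)} B{\left(-2,9 \right)} = - 34 \frac{9^{2}}{4} = - 34 \cdot \frac{1}{4} \cdot 81 = \left(-34\right) \frac{81}{4} = - \frac{1377}{2}$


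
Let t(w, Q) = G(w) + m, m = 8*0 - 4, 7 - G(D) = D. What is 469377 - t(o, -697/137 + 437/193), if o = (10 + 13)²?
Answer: 469903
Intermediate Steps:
o = 529 (o = 23² = 529)
G(D) = 7 - D
m = -4 (m = 0 - 4 = -4)
t(w, Q) = 3 - w (t(w, Q) = (7 - w) - 4 = 3 - w)
469377 - t(o, -697/137 + 437/193) = 469377 - (3 - 1*529) = 469377 - (3 - 529) = 469377 - 1*(-526) = 469377 + 526 = 469903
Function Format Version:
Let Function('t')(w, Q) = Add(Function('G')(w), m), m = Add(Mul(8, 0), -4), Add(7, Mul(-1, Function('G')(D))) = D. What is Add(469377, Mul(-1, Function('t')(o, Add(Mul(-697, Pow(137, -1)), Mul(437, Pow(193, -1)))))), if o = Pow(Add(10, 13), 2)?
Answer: 469903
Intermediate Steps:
o = 529 (o = Pow(23, 2) = 529)
Function('G')(D) = Add(7, Mul(-1, D))
m = -4 (m = Add(0, -4) = -4)
Function('t')(w, Q) = Add(3, Mul(-1, w)) (Function('t')(w, Q) = Add(Add(7, Mul(-1, w)), -4) = Add(3, Mul(-1, w)))
Add(469377, Mul(-1, Function('t')(o, Add(Mul(-697, Pow(137, -1)), Mul(437, Pow(193, -1)))))) = Add(469377, Mul(-1, Add(3, Mul(-1, 529)))) = Add(469377, Mul(-1, Add(3, -529))) = Add(469377, Mul(-1, -526)) = Add(469377, 526) = 469903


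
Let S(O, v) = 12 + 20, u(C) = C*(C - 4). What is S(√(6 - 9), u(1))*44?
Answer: 1408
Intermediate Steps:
u(C) = C*(-4 + C)
S(O, v) = 32
S(√(6 - 9), u(1))*44 = 32*44 = 1408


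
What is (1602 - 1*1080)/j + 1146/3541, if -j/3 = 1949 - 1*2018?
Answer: 231736/81443 ≈ 2.8454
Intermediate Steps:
j = 207 (j = -3*(1949 - 1*2018) = -3*(1949 - 2018) = -3*(-69) = 207)
(1602 - 1*1080)/j + 1146/3541 = (1602 - 1*1080)/207 + 1146/3541 = (1602 - 1080)*(1/207) + 1146*(1/3541) = 522*(1/207) + 1146/3541 = 58/23 + 1146/3541 = 231736/81443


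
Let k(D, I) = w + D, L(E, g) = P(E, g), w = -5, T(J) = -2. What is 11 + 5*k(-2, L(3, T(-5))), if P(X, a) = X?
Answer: -24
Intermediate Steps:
L(E, g) = E
k(D, I) = -5 + D
11 + 5*k(-2, L(3, T(-5))) = 11 + 5*(-5 - 2) = 11 + 5*(-7) = 11 - 35 = -24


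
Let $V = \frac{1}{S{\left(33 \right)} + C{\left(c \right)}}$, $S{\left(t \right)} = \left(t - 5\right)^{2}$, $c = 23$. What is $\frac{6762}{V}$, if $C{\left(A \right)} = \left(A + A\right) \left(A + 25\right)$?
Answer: $20231904$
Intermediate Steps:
$C{\left(A \right)} = 2 A \left(25 + A\right)$
$S{\left(t \right)} = \left(-5 + t\right)^{2}$
$V = \frac{1}{2992}$ ($V = \frac{1}{\left(-5 + 33\right)^{2} + 2 \cdot 23 \left(25 + 23\right)} = \frac{1}{28^{2} + 2 \cdot 23 \cdot 48} = \frac{1}{784 + 2208} = \frac{1}{2992} \approx 0.00033422$)
$\frac{6762}{V} = 6762 \frac{1}{\frac{1}{2992}} = 6762 \cdot 2992 = 20231904$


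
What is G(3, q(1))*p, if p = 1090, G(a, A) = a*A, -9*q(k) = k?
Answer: -1090/3 ≈ -363.33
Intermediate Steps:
q(k) = -k/9
G(a, A) = A*a
G(3, q(1))*p = (-1/9*1*3)*1090 = -1/9*3*1090 = -1/3*1090 = -1090/3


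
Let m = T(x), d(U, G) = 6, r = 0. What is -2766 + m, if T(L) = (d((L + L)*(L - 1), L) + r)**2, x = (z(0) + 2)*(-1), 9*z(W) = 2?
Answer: -2730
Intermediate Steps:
z(W) = 2/9 (z(W) = (1/9)*2 = 2/9)
x = -20/9 (x = (2/9 + 2)*(-1) = (20/9)*(-1) = -20/9 ≈ -2.2222)
T(L) = 36 (T(L) = (6 + 0)**2 = 6**2 = 36)
m = 36
-2766 + m = -2766 + 36 = -2730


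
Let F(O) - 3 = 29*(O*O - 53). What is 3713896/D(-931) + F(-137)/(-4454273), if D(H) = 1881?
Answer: 16541685732881/8378487513 ≈ 1974.3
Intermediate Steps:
F(O) = -1534 + 29*O² (F(O) = 3 + 29*(O*O - 53) = 3 + 29*(O² - 53) = 3 + 29*(-53 + O²) = 3 + (-1537 + 29*O²) = -1534 + 29*O²)
3713896/D(-931) + F(-137)/(-4454273) = 3713896/1881 + (-1534 + 29*(-137)²)/(-4454273) = 3713896*(1/1881) + (-1534 + 29*18769)*(-1/4454273) = 3713896/1881 + (-1534 + 544301)*(-1/4454273) = 3713896/1881 + 542767*(-1/4454273) = 3713896/1881 - 542767/4454273 = 16541685732881/8378487513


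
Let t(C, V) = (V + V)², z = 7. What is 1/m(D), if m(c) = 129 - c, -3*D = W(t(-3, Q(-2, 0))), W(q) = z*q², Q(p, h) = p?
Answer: 3/2179 ≈ 0.0013768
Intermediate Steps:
t(C, V) = 4*V² (t(C, V) = (2*V)² = 4*V²)
W(q) = 7*q²
D = -1792/3 (D = -7*(4*(-2)²)²/3 = -7*(4*4)²/3 = -7*16²/3 = -7*256/3 = -⅓*1792 = -1792/3 ≈ -597.33)
1/m(D) = 1/(129 - 1*(-1792/3)) = 1/(129 + 1792/3) = 1/(2179/3) = 3/2179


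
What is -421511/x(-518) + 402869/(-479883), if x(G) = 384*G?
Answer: 13571164965/10606054144 ≈ 1.2796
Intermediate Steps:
-421511/x(-518) + 402869/(-479883) = -421511/(384*(-518)) + 402869/(-479883) = -421511/(-198912) + 402869*(-1/479883) = -421511*(-1/198912) - 402869/479883 = 421511/198912 - 402869/479883 = 13571164965/10606054144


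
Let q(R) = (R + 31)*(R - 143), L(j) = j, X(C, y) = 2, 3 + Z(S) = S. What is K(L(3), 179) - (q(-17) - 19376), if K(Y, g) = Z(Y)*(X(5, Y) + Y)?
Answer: 21616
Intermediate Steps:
Z(S) = -3 + S
q(R) = (-143 + R)*(31 + R) (q(R) = (31 + R)*(-143 + R) = (-143 + R)*(31 + R))
K(Y, g) = (-3 + Y)*(2 + Y)
K(L(3), 179) - (q(-17) - 19376) = (-3 + 3)*(2 + 3) - ((-4433 + (-17)**2 - 112*(-17)) - 19376) = 0*5 - ((-4433 + 289 + 1904) - 19376) = 0 - (-2240 - 19376) = 0 - 1*(-21616) = 0 + 21616 = 21616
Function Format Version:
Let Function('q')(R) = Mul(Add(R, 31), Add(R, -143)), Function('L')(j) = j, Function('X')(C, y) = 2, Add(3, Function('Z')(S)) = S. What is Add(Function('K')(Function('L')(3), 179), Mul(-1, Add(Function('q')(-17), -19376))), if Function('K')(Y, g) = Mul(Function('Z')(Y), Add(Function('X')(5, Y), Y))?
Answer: 21616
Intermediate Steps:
Function('Z')(S) = Add(-3, S)
Function('q')(R) = Mul(Add(-143, R), Add(31, R)) (Function('q')(R) = Mul(Add(31, R), Add(-143, R)) = Mul(Add(-143, R), Add(31, R)))
Function('K')(Y, g) = Mul(Add(-3, Y), Add(2, Y))
Add(Function('K')(Function('L')(3), 179), Mul(-1, Add(Function('q')(-17), -19376))) = Add(Mul(Add(-3, 3), Add(2, 3)), Mul(-1, Add(Add(-4433, Pow(-17, 2), Mul(-112, -17)), -19376))) = Add(Mul(0, 5), Mul(-1, Add(Add(-4433, 289, 1904), -19376))) = Add(0, Mul(-1, Add(-2240, -19376))) = Add(0, Mul(-1, -21616)) = Add(0, 21616) = 21616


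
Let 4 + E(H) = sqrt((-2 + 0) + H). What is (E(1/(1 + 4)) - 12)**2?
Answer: 1271/5 - 96*I*sqrt(5)/5 ≈ 254.2 - 42.932*I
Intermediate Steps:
E(H) = -4 + sqrt(-2 + H) (E(H) = -4 + sqrt((-2 + 0) + H) = -4 + sqrt(-2 + H))
(E(1/(1 + 4)) - 12)**2 = ((-4 + sqrt(-2 + 1/(1 + 4))) - 12)**2 = ((-4 + sqrt(-2 + 1/5)) - 12)**2 = ((-4 + sqrt(-9/5)) - 12)**2 = ((-4 + 3*I*sqrt(5)/5) - 12)**2 = (-16 + 3*I*sqrt(5)/5)**2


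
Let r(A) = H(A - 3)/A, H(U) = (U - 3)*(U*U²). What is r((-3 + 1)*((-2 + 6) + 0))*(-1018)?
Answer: 4742353/2 ≈ 2.3712e+6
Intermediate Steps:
H(U) = U³*(-3 + U) (H(U) = (-3 + U)*U³ = U³*(-3 + U))
r(A) = (-3 + A)³*(-6 + A)/A (r(A) = ((A - 3)³*(-3 + (A - 3)))/A = ((-3 + A)³*(-3 + (-3 + A)))/A = ((-3 + A)³*(-6 + A))/A = (-3 + A)³*(-6 + A)/A)
r((-3 + 1)*((-2 + 6) + 0))*(-1018) = ((-3 + (-3 + 1)*((-2 + 6) + 0))³*(-6 + (-3 + 1)*((-2 + 6) + 0))/(((-3 + 1)*((-2 + 6) + 0))))*(-1018) = ((-3 - 2*(4 + 0))³*(-6 - 2*(4 + 0))/((-2*(4 + 0))))*(-1018) = ((-3 - 2*4)³*(-6 - 2*4)/((-2*4)))*(-1018) = ((-3 - 8)³*(-6 - 8)/(-8))*(-1018) = -⅛*(-11)³*(-14)*(-1018) = -⅛*(-1331)*(-14)*(-1018) = -9317/4*(-1018) = 4742353/2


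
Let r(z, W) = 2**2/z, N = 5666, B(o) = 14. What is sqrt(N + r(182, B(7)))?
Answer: 2*sqrt(11730082)/91 ≈ 75.273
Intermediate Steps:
r(z, W) = 4/z
sqrt(N + r(182, B(7))) = sqrt(5666 + 4/182) = sqrt(5666 + 4*(1/182)) = sqrt(5666 + 2/91) = sqrt(515608/91) = 2*sqrt(11730082)/91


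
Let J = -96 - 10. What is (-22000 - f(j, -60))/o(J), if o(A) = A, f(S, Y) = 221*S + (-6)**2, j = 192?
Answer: 32234/53 ≈ 608.19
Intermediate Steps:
f(S, Y) = 36 + 221*S (f(S, Y) = 221*S + 36 = 36 + 221*S)
J = -106
(-22000 - f(j, -60))/o(J) = (-22000 - (36 + 221*192))/(-106) = (-22000 - (36 + 42432))*(-1/106) = (-22000 - 1*42468)*(-1/106) = (-22000 - 42468)*(-1/106) = -64468*(-1/106) = 32234/53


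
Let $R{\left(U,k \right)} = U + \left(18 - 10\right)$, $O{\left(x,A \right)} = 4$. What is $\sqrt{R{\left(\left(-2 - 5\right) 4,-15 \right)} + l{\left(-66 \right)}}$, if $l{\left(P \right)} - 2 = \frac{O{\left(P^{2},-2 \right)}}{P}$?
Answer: $\frac{2 i \sqrt{4917}}{33} \approx 4.2498 i$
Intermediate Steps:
$l{\left(P \right)} = 2 + \frac{4}{P}$
$R{\left(U,k \right)} = 8 + U$ ($R{\left(U,k \right)} = U + \left(18 - 10\right) = U + 8 = 8 + U$)
$\sqrt{R{\left(\left(-2 - 5\right) 4,-15 \right)} + l{\left(-66 \right)}} = \sqrt{\left(8 + \left(-2 - 5\right) 4\right) + \left(2 + \frac{4}{-66}\right)} = \sqrt{\left(8 - 28\right) + \left(2 + 4 \left(- \frac{1}{66}\right)\right)} = \sqrt{\left(8 - 28\right) + \left(2 - \frac{2}{33}\right)} = \sqrt{-20 + \frac{64}{33}} = \sqrt{- \frac{596}{33}} = \frac{2 i \sqrt{4917}}{33}$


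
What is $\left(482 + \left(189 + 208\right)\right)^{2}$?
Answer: $772641$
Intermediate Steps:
$\left(482 + \left(189 + 208\right)\right)^{2} = \left(482 + 397\right)^{2} = 879^{2} = 772641$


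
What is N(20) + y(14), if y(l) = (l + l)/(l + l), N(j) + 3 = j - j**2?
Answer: -382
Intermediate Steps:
N(j) = -3 + j - j**2 (N(j) = -3 + (j - j**2) = -3 + j - j**2)
y(l) = 1 (y(l) = (2*l)/((2*l)) = (2*l)*(1/(2*l)) = 1)
N(20) + y(14) = (-3 + 20 - 1*20**2) + 1 = (-3 + 20 - 1*400) + 1 = (-3 + 20 - 400) + 1 = -383 + 1 = -382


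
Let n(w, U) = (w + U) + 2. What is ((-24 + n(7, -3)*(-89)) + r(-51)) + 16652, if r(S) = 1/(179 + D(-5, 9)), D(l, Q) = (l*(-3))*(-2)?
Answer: 2398007/149 ≈ 16094.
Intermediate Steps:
n(w, U) = 2 + U + w (n(w, U) = (U + w) + 2 = 2 + U + w)
D(l, Q) = 6*l (D(l, Q) = -3*l*(-2) = 6*l)
r(S) = 1/149 (r(S) = 1/(179 + 6*(-5)) = 1/(179 - 30) = 1/149)
((-24 + n(7, -3)*(-89)) + r(-51)) + 16652 = ((-24 + (2 - 3 + 7)*(-89)) + 1/149) + 16652 = ((-24 + 6*(-89)) + 1/149) + 16652 = ((-24 - 534) + 1/149) + 16652 = (-558 + 1/149) + 16652 = -83141/149 + 16652 = 2398007/149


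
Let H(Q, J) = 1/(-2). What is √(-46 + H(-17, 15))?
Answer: I*√186/2 ≈ 6.8191*I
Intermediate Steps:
H(Q, J) = -½
√(-46 + H(-17, 15)) = √(-46 - ½) = √(-93/2) = I*√186/2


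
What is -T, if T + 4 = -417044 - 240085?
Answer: 657133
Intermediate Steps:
T = -657133 (T = -4 + (-417044 - 240085) = -4 - 657129 = -657133)
-T = -1*(-657133) = 657133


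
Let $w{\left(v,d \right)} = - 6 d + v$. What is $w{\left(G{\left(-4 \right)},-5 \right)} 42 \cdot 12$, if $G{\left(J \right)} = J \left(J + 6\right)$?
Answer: $11088$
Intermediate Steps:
$G{\left(J \right)} = J \left(6 + J\right)$
$w{\left(v,d \right)} = v - 6 d$
$w{\left(G{\left(-4 \right)},-5 \right)} 42 \cdot 12 = \left(- 4 \left(6 - 4\right) - -30\right) 42 \cdot 12 = \left(\left(-4\right) 2 + 30\right) 42 \cdot 12 = \left(-8 + 30\right) 42 \cdot 12 = 22 \cdot 42 \cdot 12 = 924 \cdot 12 = 11088$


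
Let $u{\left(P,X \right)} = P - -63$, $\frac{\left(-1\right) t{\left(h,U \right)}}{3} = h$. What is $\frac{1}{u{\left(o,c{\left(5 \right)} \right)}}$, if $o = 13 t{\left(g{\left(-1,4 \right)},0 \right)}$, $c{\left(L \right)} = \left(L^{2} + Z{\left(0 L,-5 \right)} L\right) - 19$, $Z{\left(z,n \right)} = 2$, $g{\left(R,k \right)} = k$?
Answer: $- \frac{1}{93} \approx -0.010753$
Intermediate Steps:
$t{\left(h,U \right)} = - 3 h$
$c{\left(L \right)} = -19 + L^{2} + 2 L$ ($c{\left(L \right)} = \left(L^{2} + 2 L\right) - 19 = -19 + L^{2} + 2 L$)
$o = -156$ ($o = 13 \left(\left(-3\right) 4\right) = 13 \left(-12\right) = -156$)
$u{\left(P,X \right)} = 63 + P$ ($u{\left(P,X \right)} = P + 63 = 63 + P$)
$\frac{1}{u{\left(o,c{\left(5 \right)} \right)}} = \frac{1}{63 - 156} = \frac{1}{-93} = - \frac{1}{93}$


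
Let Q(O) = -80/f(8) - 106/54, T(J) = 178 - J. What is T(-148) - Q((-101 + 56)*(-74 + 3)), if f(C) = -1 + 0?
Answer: 6695/27 ≈ 247.96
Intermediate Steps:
f(C) = -1
Q(O) = 2107/27 (Q(O) = -80/(-1) - 106/54 = -80*(-1) - 106*1/54 = 80 - 53/27 = 2107/27)
T(-148) - Q((-101 + 56)*(-74 + 3)) = (178 - 1*(-148)) - 1*2107/27 = (178 + 148) - 2107/27 = 326 - 2107/27 = 6695/27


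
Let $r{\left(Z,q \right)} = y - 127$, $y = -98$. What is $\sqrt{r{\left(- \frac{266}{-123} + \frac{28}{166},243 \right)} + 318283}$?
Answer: $13 \sqrt{1882} \approx 563.97$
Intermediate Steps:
$r{\left(Z,q \right)} = -225$ ($r{\left(Z,q \right)} = -98 - 127 = -225$)
$\sqrt{r{\left(- \frac{266}{-123} + \frac{28}{166},243 \right)} + 318283} = \sqrt{-225 + 318283} = \sqrt{318058} = 13 \sqrt{1882}$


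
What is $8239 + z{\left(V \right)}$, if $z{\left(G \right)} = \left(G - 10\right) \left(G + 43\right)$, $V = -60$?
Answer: $9429$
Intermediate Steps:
$z{\left(G \right)} = \left(-10 + G\right) \left(43 + G\right)$
$8239 + z{\left(V \right)} = 8239 + \left(-430 + \left(-60\right)^{2} + 33 \left(-60\right)\right) = 8239 - -1190 = 8239 + 1190 = 9429$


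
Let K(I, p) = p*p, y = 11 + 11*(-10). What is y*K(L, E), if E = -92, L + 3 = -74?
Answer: -837936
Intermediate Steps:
L = -77 (L = -3 - 74 = -77)
y = -99 (y = 11 - 110 = -99)
K(I, p) = p²
y*K(L, E) = -99*(-92)² = -99*8464 = -837936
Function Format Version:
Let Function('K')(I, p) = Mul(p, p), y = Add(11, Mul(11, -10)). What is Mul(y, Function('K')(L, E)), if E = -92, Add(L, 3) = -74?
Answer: -837936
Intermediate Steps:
L = -77 (L = Add(-3, -74) = -77)
y = -99 (y = Add(11, -110) = -99)
Function('K')(I, p) = Pow(p, 2)
Mul(y, Function('K')(L, E)) = Mul(-99, Pow(-92, 2)) = Mul(-99, 8464) = -837936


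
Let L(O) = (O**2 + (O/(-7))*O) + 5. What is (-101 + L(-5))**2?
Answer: 272484/49 ≈ 5560.9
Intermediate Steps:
L(O) = 5 + 6*O**2/7 (L(O) = (O**2 + (O*(-1/7))*O) + 5 = (O**2 + (-O/7)*O) + 5 = (O**2 - O**2/7) + 5 = 6*O**2/7 + 5 = 5 + 6*O**2/7)
(-101 + L(-5))**2 = (-101 + (5 + (6/7)*(-5)**2))**2 = (-101 + (5 + (6/7)*25))**2 = (-101 + (5 + 150/7))**2 = (-101 + 185/7)**2 = (-522/7)**2 = 272484/49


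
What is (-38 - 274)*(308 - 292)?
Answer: -4992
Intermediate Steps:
(-38 - 274)*(308 - 292) = -312*16 = -4992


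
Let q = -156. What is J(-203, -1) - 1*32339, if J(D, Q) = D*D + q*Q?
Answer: 9026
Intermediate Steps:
J(D, Q) = D**2 - 156*Q (J(D, Q) = D*D - 156*Q = D**2 - 156*Q)
J(-203, -1) - 1*32339 = ((-203)**2 - 156*(-1)) - 1*32339 = (41209 + 156) - 32339 = 41365 - 32339 = 9026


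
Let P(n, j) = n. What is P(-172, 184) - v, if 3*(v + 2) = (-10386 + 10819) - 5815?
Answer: 1624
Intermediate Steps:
v = -1796 (v = -2 + ((-10386 + 10819) - 5815)/3 = -2 + (433 - 5815)/3 = -2 + (⅓)*(-5382) = -2 - 1794 = -1796)
P(-172, 184) - v = -172 - 1*(-1796) = -172 + 1796 = 1624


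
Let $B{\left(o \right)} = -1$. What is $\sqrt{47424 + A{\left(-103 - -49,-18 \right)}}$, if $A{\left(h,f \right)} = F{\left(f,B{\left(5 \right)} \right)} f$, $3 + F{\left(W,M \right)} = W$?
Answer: $\sqrt{47802} \approx 218.64$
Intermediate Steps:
$F{\left(W,M \right)} = -3 + W$
$A{\left(h,f \right)} = f \left(-3 + f\right)$ ($A{\left(h,f \right)} = \left(-3 + f\right) f = f \left(-3 + f\right)$)
$\sqrt{47424 + A{\left(-103 - -49,-18 \right)}} = \sqrt{47424 - 18 \left(-3 - 18\right)} = \sqrt{47424 - -378} = \sqrt{47424 + 378} = \sqrt{47802}$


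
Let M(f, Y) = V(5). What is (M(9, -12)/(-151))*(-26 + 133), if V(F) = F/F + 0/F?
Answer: -107/151 ≈ -0.70861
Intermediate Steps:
V(F) = 1 (V(F) = 1 + 0 = 1)
M(f, Y) = 1
(M(9, -12)/(-151))*(-26 + 133) = (1/(-151))*(-26 + 133) = (1*(-1/151))*107 = -1/151*107 = -107/151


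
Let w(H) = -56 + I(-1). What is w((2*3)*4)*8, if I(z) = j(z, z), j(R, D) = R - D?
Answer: -448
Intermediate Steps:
I(z) = 0 (I(z) = z - z = 0)
w(H) = -56 (w(H) = -56 + 0 = -56)
w((2*3)*4)*8 = -56*8 = -448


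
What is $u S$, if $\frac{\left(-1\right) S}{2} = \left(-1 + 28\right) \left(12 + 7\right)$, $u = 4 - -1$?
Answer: $-5130$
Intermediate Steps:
$u = 5$ ($u = 4 + 1 = 5$)
$S = -1026$ ($S = - 2 \left(-1 + 28\right) \left(12 + 7\right) = - 2 \cdot 27 \cdot 19 = \left(-2\right) 513 = -1026$)
$u S = 5 \left(-1026\right) = -5130$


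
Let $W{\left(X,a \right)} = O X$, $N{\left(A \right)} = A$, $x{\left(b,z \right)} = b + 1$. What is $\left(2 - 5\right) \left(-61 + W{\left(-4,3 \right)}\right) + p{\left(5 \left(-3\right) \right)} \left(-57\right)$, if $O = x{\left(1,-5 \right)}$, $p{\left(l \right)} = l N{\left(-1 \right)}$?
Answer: $-648$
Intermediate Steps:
$x{\left(b,z \right)} = 1 + b$
$p{\left(l \right)} = - l$ ($p{\left(l \right)} = l \left(-1\right) = - l$)
$O = 2$ ($O = 1 + 1 = 2$)
$W{\left(X,a \right)} = 2 X$
$\left(2 - 5\right) \left(-61 + W{\left(-4,3 \right)}\right) + p{\left(5 \left(-3\right) \right)} \left(-57\right) = \left(2 - 5\right) \left(-61 + 2 \left(-4\right)\right) + - 5 \left(-3\right) \left(-57\right) = - 3 \left(-61 - 8\right) + \left(-1\right) \left(-15\right) \left(-57\right) = \left(-3\right) \left(-69\right) + 15 \left(-57\right) = 207 - 855 = -648$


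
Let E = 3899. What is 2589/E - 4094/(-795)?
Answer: 18020761/3099705 ≈ 5.8137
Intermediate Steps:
2589/E - 4094/(-795) = 2589/3899 - 4094/(-795) = 2589*(1/3899) - 4094*(-1/795) = 2589/3899 + 4094/795 = 18020761/3099705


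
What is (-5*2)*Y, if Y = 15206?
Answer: -152060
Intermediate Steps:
(-5*2)*Y = -5*2*15206 = -10*15206 = -152060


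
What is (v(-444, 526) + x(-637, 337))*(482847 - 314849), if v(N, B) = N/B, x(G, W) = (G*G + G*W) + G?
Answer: 8415279712906/263 ≈ 3.1997e+10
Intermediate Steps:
x(G, W) = G + G² + G*W (x(G, W) = (G² + G*W) + G = G + G² + G*W)
(v(-444, 526) + x(-637, 337))*(482847 - 314849) = (-444/526 - 637*(1 - 637 + 337))*(482847 - 314849) = (-444*1/526 - 637*(-299))*167998 = (-222/263 + 190463)*167998 = (50091547/263)*167998 = 8415279712906/263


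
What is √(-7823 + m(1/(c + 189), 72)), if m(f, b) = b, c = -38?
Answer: I*√7751 ≈ 88.04*I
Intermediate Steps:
√(-7823 + m(1/(c + 189), 72)) = √(-7823 + 72) = √(-7751) = I*√7751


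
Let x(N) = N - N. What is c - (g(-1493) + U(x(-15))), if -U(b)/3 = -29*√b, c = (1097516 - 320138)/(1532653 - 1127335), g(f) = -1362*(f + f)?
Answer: -274733327833/67553 ≈ -4.0669e+6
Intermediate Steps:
g(f) = -2724*f
c = 129563/67553 (c = 777378/405318 = 777378*(1/405318) = 129563/67553 ≈ 1.9179)
x(N) = 0
U(b) = 87*√b (U(b) = -(-87)*√b = 87*√b)
c - (g(-1493) + U(x(-15))) = 129563/67553 - (-2724*(-1493) + 87*√0) = 129563/67553 - (4066932 + 87*0) = 129563/67553 - (4066932 + 0) = 129563/67553 - 1*4066932 = 129563/67553 - 4066932 = -274733327833/67553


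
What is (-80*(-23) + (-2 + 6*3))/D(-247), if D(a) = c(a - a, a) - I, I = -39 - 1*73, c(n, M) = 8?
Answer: 232/15 ≈ 15.467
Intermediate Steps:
I = -112 (I = -39 - 73 = -112)
D(a) = 120 (D(a) = 8 - 1*(-112) = 8 + 112 = 120)
(-80*(-23) + (-2 + 6*3))/D(-247) = (-80*(-23) + (-2 + 6*3))/120 = (1840 + (-2 + 18))*(1/120) = (1840 + 16)*(1/120) = 1856*(1/120) = 232/15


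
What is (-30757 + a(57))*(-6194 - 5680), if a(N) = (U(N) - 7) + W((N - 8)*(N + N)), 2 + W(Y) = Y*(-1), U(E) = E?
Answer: 430966830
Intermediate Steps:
W(Y) = -2 - Y (W(Y) = -2 + Y*(-1) = -2 - Y)
a(N) = -9 + N - 2*N*(-8 + N) (a(N) = (N - 7) + (-2 - (N - 8)*(N + N)) = (-7 + N) + (-2 - (-8 + N)*2*N) = (-7 + N) + (-2 - 2*N*(-8 + N)) = -9 + N - 2*N*(-8 + N))
(-30757 + a(57))*(-6194 - 5680) = (-30757 + (-9 + 57 - 2*57*(-8 + 57)))*(-6194 - 5680) = (-30757 + (-9 + 57 - 2*57*49))*(-11874) = (-30757 + (-9 + 57 - 5586))*(-11874) = (-30757 - 5538)*(-11874) = -36295*(-11874) = 430966830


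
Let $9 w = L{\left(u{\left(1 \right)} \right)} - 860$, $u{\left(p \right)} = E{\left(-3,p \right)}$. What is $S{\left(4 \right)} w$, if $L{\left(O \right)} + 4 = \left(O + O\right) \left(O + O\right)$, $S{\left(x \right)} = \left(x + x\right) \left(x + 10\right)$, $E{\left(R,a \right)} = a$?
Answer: $- \frac{96320}{9} \approx -10702.0$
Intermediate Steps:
$S{\left(x \right)} = 2 x \left(10 + x\right)$
$u{\left(p \right)} = p$
$L{\left(O \right)} = -4 + 4 O^{2}$ ($L{\left(O \right)} = -4 + \left(O + O\right) \left(O + O\right) = -4 + 2 O 2 O = -4 + 4 O^{2}$)
$w = - \frac{860}{9}$ ($w = \frac{\left(-4 + 4 \cdot 1^{2}\right) - 860}{9} = \frac{\left(-4 + 4 \cdot 1\right) - 860}{9} = \frac{\left(-4 + 4\right) - 860}{9} = \frac{0 - 860}{9} = \frac{1}{9} \left(-860\right) = - \frac{860}{9} \approx -95.556$)
$S{\left(4 \right)} w = 2 \cdot 4 \left(10 + 4\right) \left(- \frac{860}{9}\right) = 2 \cdot 4 \cdot 14 \left(- \frac{860}{9}\right) = 112 \left(- \frac{860}{9}\right) = - \frac{96320}{9}$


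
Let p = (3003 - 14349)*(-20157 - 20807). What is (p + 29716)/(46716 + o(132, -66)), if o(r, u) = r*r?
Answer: 23240363/3207 ≈ 7246.8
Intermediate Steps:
o(r, u) = r²
p = 464777544 (p = -11346*(-40964) = 464777544)
(p + 29716)/(46716 + o(132, -66)) = (464777544 + 29716)/(46716 + 132²) = 464807260/(46716 + 17424) = 464807260/64140 = 464807260*(1/64140) = 23240363/3207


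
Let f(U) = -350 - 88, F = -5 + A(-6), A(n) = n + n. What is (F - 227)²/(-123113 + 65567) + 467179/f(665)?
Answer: -4485059917/4200858 ≈ -1067.7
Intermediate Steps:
A(n) = 2*n
F = -17 (F = -5 + 2*(-6) = -5 - 12 = -17)
f(U) = -438
(F - 227)²/(-123113 + 65567) + 467179/f(665) = (-17 - 227)²/(-123113 + 65567) + 467179/(-438) = (-244)²/(-57546) + 467179*(-1/438) = 59536*(-1/57546) - 467179/438 = -29768/28773 - 467179/438 = -4485059917/4200858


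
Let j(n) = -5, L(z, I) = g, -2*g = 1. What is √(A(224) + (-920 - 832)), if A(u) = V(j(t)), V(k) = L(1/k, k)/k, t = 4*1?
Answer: I*√175190/10 ≈ 41.856*I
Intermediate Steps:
g = -½ (g = -½*1 = -½ ≈ -0.50000)
L(z, I) = -½
t = 4
V(k) = -1/(2*k)
A(u) = ⅒ (A(u) = -½/(-5) = -½*(-⅕) = ⅒)
√(A(224) + (-920 - 832)) = √(⅒ + (-920 - 832)) = √(⅒ - 1752) = √(-17519/10) = I*√175190/10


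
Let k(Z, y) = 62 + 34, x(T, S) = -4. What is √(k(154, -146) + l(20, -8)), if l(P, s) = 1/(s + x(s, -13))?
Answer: √3453/6 ≈ 9.7937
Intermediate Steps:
k(Z, y) = 96
l(P, s) = 1/(-4 + s) (l(P, s) = 1/(s - 4) = 1/(-4 + s))
√(k(154, -146) + l(20, -8)) = √(96 + 1/(-4 - 8)) = √(96 + 1/(-12)) = √(96 - 1/12) = √(1151/12) = √3453/6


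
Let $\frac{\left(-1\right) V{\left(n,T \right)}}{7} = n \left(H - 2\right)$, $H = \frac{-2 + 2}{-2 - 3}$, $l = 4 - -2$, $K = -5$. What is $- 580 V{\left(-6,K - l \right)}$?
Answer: $48720$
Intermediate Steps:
$l = 6$ ($l = 4 + 2 = 6$)
$H = 0$ ($H = \frac{0}{-5} = 0 \left(- \frac{1}{5}\right) = 0$)
$V{\left(n,T \right)} = 14 n$ ($V{\left(n,T \right)} = - 7 n \left(0 - 2\right) = - 7 n \left(-2\right) = - 7 \left(- 2 n\right) = 14 n$)
$- 580 V{\left(-6,K - l \right)} = - 580 \cdot 14 \left(-6\right) = \left(-580\right) \left(-84\right) = 48720$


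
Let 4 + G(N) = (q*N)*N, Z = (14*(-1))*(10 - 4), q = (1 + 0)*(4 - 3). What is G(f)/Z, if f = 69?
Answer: -4757/84 ≈ -56.631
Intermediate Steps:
q = 1 (q = 1*1 = 1)
Z = -84 (Z = -14*6 = -84)
G(N) = -4 + N² (G(N) = -4 + (1*N)*N = -4 + N*N = -4 + N²)
G(f)/Z = (-4 + 69²)/(-84) = (-4 + 4761)*(-1/84) = 4757*(-1/84) = -4757/84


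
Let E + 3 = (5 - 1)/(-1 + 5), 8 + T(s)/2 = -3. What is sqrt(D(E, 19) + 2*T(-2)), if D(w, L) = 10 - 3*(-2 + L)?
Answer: I*sqrt(85) ≈ 9.2195*I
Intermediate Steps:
T(s) = -22 (T(s) = -16 + 2*(-3) = -16 - 6 = -22)
E = -2 (E = -3 + (5 - 1)/(-1 + 5) = -3 + 4/4 = -3 + 4*(1/4) = -3 + 1 = -2)
D(w, L) = 16 - 3*L (D(w, L) = 10 - (-6 + 3*L) = 10 + (6 - 3*L) = 16 - 3*L)
sqrt(D(E, 19) + 2*T(-2)) = sqrt((16 - 3*19) + 2*(-22)) = sqrt((16 - 57) - 44) = sqrt(-41 - 44) = sqrt(-85) = I*sqrt(85)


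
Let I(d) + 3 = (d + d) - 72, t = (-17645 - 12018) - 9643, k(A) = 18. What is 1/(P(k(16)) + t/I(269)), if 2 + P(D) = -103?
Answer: -463/87921 ≈ -0.0052661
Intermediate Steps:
P(D) = -105 (P(D) = -2 - 103 = -105)
t = -39306 (t = -29663 - 9643 = -39306)
I(d) = -75 + 2*d (I(d) = -3 + ((d + d) - 72) = -3 + (2*d - 72) = -3 + (-72 + 2*d) = -75 + 2*d)
1/(P(k(16)) + t/I(269)) = 1/(-105 - 39306/(-75 + 2*269)) = 1/(-105 - 39306/(-75 + 538)) = 1/(-105 - 39306/463) = 1/(-87921/463) = -463/87921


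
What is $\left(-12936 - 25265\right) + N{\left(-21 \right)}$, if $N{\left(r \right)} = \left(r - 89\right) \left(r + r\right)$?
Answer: $-33581$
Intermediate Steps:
$N{\left(r \right)} = 2 r \left(-89 + r\right)$ ($N{\left(r \right)} = \left(-89 + r\right) 2 r = 2 r \left(-89 + r\right)$)
$\left(-12936 - 25265\right) + N{\left(-21 \right)} = \left(-12936 - 25265\right) + 2 \left(-21\right) \left(-89 - 21\right) = -38201 + 2 \left(-21\right) \left(-110\right) = -38201 + 4620 = -33581$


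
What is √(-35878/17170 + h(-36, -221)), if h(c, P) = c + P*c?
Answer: √583567615685/8585 ≈ 88.983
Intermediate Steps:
√(-35878/17170 + h(-36, -221)) = √(-35878/17170 - 36*(1 - 221)) = √(-35878*1/17170 - 36*(-220)) = √(-17939/8585 + 7920) = √(67975261/8585) = √583567615685/8585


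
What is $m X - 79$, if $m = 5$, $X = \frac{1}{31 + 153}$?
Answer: $- \frac{14531}{184} \approx -78.973$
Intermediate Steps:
$X = \frac{1}{184} \approx 0.0054348$
$m X - 79 = 5 \cdot \frac{1}{184} - 79 = \frac{5}{184} - 79 = - \frac{14531}{184}$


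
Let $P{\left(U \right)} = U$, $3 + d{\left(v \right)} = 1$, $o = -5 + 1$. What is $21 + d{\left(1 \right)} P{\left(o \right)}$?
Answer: $29$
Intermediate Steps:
$o = -4$
$d{\left(v \right)} = -2$ ($d{\left(v \right)} = -3 + 1 = -2$)
$21 + d{\left(1 \right)} P{\left(o \right)} = 21 - -8 = 21 + 8 = 29$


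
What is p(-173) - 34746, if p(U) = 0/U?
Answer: -34746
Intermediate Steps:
p(U) = 0
p(-173) - 34746 = 0 - 34746 = -34746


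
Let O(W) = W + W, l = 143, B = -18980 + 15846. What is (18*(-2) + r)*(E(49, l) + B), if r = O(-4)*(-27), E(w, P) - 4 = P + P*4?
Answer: -434700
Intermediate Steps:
B = -3134
O(W) = 2*W
E(w, P) = 4 + 5*P (E(w, P) = 4 + (P + P*4) = 4 + (P + 4*P) = 4 + 5*P)
r = 216 (r = (2*(-4))*(-27) = -8*(-27) = 216)
(18*(-2) + r)*(E(49, l) + B) = (18*(-2) + 216)*((4 + 5*143) - 3134) = (-36 + 216)*((4 + 715) - 3134) = 180*(719 - 3134) = 180*(-2415) = -434700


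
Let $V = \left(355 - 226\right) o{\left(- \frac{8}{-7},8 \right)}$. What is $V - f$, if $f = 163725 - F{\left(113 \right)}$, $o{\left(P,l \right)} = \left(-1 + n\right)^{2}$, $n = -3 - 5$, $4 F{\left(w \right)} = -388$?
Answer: $-153373$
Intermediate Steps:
$F{\left(w \right)} = -97$ ($F{\left(w \right)} = \frac{1}{4} \left(-388\right) = -97$)
$n = -8$
$o{\left(P,l \right)} = 81$ ($o{\left(P,l \right)} = \left(-1 - 8\right)^{2} = \left(-9\right)^{2} = 81$)
$V = 10449$ ($V = \left(355 - 226\right) 81 = 129 \cdot 81 = 10449$)
$f = 163822$ ($f = 163725 - -97 = 163725 + 97 = 163822$)
$V - f = 10449 - 163822 = -153373$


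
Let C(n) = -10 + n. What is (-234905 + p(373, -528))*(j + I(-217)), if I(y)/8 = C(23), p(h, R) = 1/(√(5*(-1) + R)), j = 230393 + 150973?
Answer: -89609210350 - 381470*I*√533/533 ≈ -8.9609e+10 - 16523.0*I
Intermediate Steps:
j = 381366
p(h, R) = (-5 + R)^(-½) (p(h, R) = 1/(√(-5 + R)) = (-5 + R)^(-½))
I(y) = 104 (I(y) = 8*(-10 + 23) = 8*13 = 104)
(-234905 + p(373, -528))*(j + I(-217)) = (-234905 + (-5 - 528)^(-½))*(381366 + 104) = (-234905 + (-533)^(-½))*381470 = (-234905 - I*√533/533)*381470 = -89609210350 - 381470*I*√533/533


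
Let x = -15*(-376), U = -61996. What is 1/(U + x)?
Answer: -1/56356 ≈ -1.7744e-5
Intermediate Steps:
x = 5640
1/(U + x) = 1/(-61996 + 5640) = 1/(-56356) = -1/56356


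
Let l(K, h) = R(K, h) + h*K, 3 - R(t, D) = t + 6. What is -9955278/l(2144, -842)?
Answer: 3318426/602465 ≈ 5.5081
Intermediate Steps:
R(t, D) = -3 - t (R(t, D) = 3 - (t + 6) = 3 - (6 + t) = 3 + (-6 - t) = -3 - t)
l(K, h) = -3 - K + K*h (l(K, h) = (-3 - K) + h*K = (-3 - K) + K*h = -3 - K + K*h)
-9955278/l(2144, -842) = -9955278/(-3 - 1*2144 + 2144*(-842)) = -9955278/(-3 - 2144 - 1805248) = -9955278/(-1807395) = -9955278*(-1/1807395) = 3318426/602465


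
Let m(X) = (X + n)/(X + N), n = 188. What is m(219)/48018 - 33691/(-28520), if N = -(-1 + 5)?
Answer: 34783311181/29443677240 ≈ 1.1814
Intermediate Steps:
N = -4 (N = -1*4 = -4)
m(X) = (188 + X)/(-4 + X) (m(X) = (X + 188)/(X - 4) = (188 + X)/(-4 + X))
m(219)/48018 - 33691/(-28520) = ((188 + 219)/(-4 + 219))/48018 - 33691/(-28520) = (407/215)*(1/48018) - 33691*(-1/28520) = ((1/215)*407)*(1/48018) + 33691/28520 = (407/215)*(1/48018) + 33691/28520 = 407/10323870 + 33691/28520 = 34783311181/29443677240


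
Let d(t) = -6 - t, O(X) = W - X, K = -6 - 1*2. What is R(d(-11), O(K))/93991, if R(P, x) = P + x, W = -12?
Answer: 1/93991 ≈ 1.0639e-5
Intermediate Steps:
K = -8 (K = -6 - 2 = -8)
O(X) = -12 - X
R(d(-11), O(K))/93991 = ((-6 - 1*(-11)) + (-12 - 1*(-8)))/93991 = ((-6 + 11) + (-12 + 8))*(1/93991) = (5 - 4)*(1/93991) = 1*(1/93991) = 1/93991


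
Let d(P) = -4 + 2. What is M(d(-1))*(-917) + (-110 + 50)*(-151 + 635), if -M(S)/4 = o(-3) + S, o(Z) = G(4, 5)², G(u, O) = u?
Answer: 22312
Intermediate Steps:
d(P) = -2
o(Z) = 16 (o(Z) = 4² = 16)
M(S) = -64 - 4*S (M(S) = -4*(16 + S) = -64 - 4*S)
M(d(-1))*(-917) + (-110 + 50)*(-151 + 635) = (-64 - 4*(-2))*(-917) + (-110 + 50)*(-151 + 635) = (-64 + 8)*(-917) - 60*484 = -56*(-917) - 29040 = 51352 - 29040 = 22312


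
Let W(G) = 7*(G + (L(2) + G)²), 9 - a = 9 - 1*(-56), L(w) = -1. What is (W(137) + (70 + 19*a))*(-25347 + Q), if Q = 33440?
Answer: 1047533641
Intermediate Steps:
a = -56 (a = 9 - (9 - 1*(-56)) = 9 - (9 + 56) = 9 - 1*65 = 9 - 65 = -56)
W(G) = 7*G + 7*(-1 + G)² (W(G) = 7*(G + (-1 + G)²) = 7*G + 7*(-1 + G)²)
(W(137) + (70 + 19*a))*(-25347 + Q) = ((7*137 + 7*(-1 + 137)²) + (70 + 19*(-56)))*(-25347 + 33440) = ((959 + 7*136²) + (70 - 1064))*8093 = ((959 + 7*18496) - 994)*8093 = ((959 + 129472) - 994)*8093 = (130431 - 994)*8093 = 129437*8093 = 1047533641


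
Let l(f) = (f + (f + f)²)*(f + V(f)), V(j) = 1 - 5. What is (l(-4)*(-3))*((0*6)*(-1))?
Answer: 0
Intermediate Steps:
V(j) = -4
l(f) = (-4 + f)*(f + 4*f²) (l(f) = (f + (f + f)²)*(f - 4) = (f + (2*f)²)*(-4 + f) = (f + 4*f²)*(-4 + f) = (-4 + f)*(f + 4*f²))
(l(-4)*(-3))*((0*6)*(-1)) = (-4*(-4 - 15*(-4) + 4*(-4)²)*(-3))*((0*6)*(-1)) = (-4*(-4 + 60 + 4*16)*(-3))*(0*(-1)) = (-4*(-4 + 60 + 64)*(-3))*0 = (-4*120*(-3))*0 = -480*(-3)*0 = 1440*0 = 0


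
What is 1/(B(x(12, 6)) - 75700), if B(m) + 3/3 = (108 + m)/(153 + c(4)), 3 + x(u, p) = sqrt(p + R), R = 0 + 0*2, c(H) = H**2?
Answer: -1081039258/81835081218245 - 169*sqrt(6)/163670162436490 ≈ -1.3210e-5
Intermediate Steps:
R = 0 (R = 0 + 0 = 0)
x(u, p) = -3 + sqrt(p) (x(u, p) = -3 + sqrt(p + 0) = -3 + sqrt(p))
B(m) = -61/169 + m/169 (B(m) = -1 + (108 + m)/(153 + 4**2) = -1 + (108 + m)/(153 + 16) = -1 + (108 + m)/169 = -1 + (108 + m)*(1/169) = -1 + (108/169 + m/169) = -61/169 + m/169)
1/(B(x(12, 6)) - 75700) = 1/((-61/169 + (-3 + sqrt(6))/169) - 75700) = 1/((-61/169 + (-3/169 + sqrt(6)/169)) - 75700) = 1/((-64/169 + sqrt(6)/169) - 75700) = 1/(-12793364/169 + sqrt(6)/169)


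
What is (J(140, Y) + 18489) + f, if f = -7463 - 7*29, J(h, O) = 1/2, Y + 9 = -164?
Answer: 21647/2 ≈ 10824.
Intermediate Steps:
Y = -173 (Y = -9 - 164 = -173)
J(h, O) = 1/2
f = -7666 (f = -7463 - 1*203 = -7463 - 203 = -7666)
(J(140, Y) + 18489) + f = (1/2 + 18489) - 7666 = 36979/2 - 7666 = 21647/2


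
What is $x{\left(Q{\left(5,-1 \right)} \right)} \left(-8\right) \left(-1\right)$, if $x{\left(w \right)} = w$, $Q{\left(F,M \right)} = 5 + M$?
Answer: $32$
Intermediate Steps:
$x{\left(Q{\left(5,-1 \right)} \right)} \left(-8\right) \left(-1\right) = \left(5 - 1\right) \left(-8\right) \left(-1\right) = 4 \left(-8\right) \left(-1\right) = \left(-32\right) \left(-1\right) = 32$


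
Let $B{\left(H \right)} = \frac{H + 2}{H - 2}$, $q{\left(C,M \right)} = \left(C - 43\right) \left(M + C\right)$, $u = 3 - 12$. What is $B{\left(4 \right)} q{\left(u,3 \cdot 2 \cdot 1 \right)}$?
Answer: $468$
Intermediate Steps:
$u = -9$ ($u = 3 - 12 = -9$)
$q{\left(C,M \right)} = \left(-43 + C\right) \left(C + M\right)$
$B{\left(H \right)} = \frac{2 + H}{-2 + H}$
$B{\left(4 \right)} q{\left(u,3 \cdot 2 \cdot 1 \right)} = \frac{2 + 4}{-2 + 4} \left(\left(-9\right)^{2} - -387 - 43 \cdot 3 \cdot 2 \cdot 1 - 9 \cdot 3 \cdot 2 \cdot 1\right) = \frac{1}{2} \cdot 6 \left(81 + 387 - 43 \cdot 6 \cdot 1 - 9 \cdot 6 \cdot 1\right) = \frac{1}{2} \cdot 6 \left(81 + 387 - 258 - 54\right) = 3 \left(81 + 387 - 258 - 54\right) = 3 \cdot 156 = 468$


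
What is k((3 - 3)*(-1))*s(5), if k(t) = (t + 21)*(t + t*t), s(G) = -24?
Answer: 0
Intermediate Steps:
k(t) = (21 + t)*(t + t**2)
k((3 - 3)*(-1))*s(5) = (((3 - 3)*(-1))*(21 + ((3 - 3)*(-1))**2 + 22*((3 - 3)*(-1))))*(-24) = ((0*(-1))*(21 + (0*(-1))**2 + 22*(0*(-1))))*(-24) = (0*(21 + 0**2 + 22*0))*(-24) = (0*(21 + 0 + 0))*(-24) = (0*21)*(-24) = 0*(-24) = 0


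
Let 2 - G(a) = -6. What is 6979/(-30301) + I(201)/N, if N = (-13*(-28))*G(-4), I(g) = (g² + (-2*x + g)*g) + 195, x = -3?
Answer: 2470510255/88236512 ≈ 27.999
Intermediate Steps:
I(g) = 195 + g² + g*(6 + g) (I(g) = (g² + (-2*(-3) + g)*g) + 195 = (g² + (6 + g)*g) + 195 = (g² + g*(6 + g)) + 195 = 195 + g² + g*(6 + g))
G(a) = 8 (G(a) = 2 - 1*(-6) = 2 + 6 = 8)
N = 2912 (N = -13*(-28)*8 = 364*8 = 2912)
6979/(-30301) + I(201)/N = 6979/(-30301) + (195 + 2*201² + 6*201)/2912 = 6979*(-1/30301) + (195 + 2*40401 + 1206)*(1/2912) = -6979/30301 + (195 + 80802 + 1206)*(1/2912) = -6979/30301 + 82203*(1/2912) = -6979/30301 + 82203/2912 = 2470510255/88236512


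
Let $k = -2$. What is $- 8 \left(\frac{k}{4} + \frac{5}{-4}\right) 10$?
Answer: $140$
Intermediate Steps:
$- 8 \left(\frac{k}{4} + \frac{5}{-4}\right) 10 = - 8 \left(- \frac{2}{4} + \frac{5}{-4}\right) 10 = - 8 \left(\left(-2\right) \frac{1}{4} + 5 \left(- \frac{1}{4}\right)\right) 10 = - 8 \left(- \frac{1}{2} - \frac{5}{4}\right) 10 = \left(-8\right) \left(- \frac{7}{4}\right) 10 = 14 \cdot 10 = 140$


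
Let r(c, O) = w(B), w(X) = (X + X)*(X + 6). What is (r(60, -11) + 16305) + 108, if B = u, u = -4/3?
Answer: 147605/9 ≈ 16401.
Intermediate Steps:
u = -4/3 (u = -4*⅓ = -4/3 ≈ -1.3333)
B = -4/3 ≈ -1.3333
w(X) = 2*X*(6 + X) (w(X) = (2*X)*(6 + X) = 2*X*(6 + X))
r(c, O) = -112/9 (r(c, O) = 2*(-4/3)*(6 - 4/3) = 2*(-4/3)*(14/3) = -112/9)
(r(60, -11) + 16305) + 108 = (-112/9 + 16305) + 108 = 146633/9 + 108 = 147605/9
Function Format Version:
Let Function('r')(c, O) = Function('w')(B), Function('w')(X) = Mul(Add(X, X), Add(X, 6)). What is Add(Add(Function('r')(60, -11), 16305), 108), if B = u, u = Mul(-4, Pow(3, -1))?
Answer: Rational(147605, 9) ≈ 16401.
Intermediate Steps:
u = Rational(-4, 3) (u = Mul(-4, Rational(1, 3)) = Rational(-4, 3) ≈ -1.3333)
B = Rational(-4, 3) ≈ -1.3333
Function('w')(X) = Mul(2, X, Add(6, X)) (Function('w')(X) = Mul(Mul(2, X), Add(6, X)) = Mul(2, X, Add(6, X)))
Function('r')(c, O) = Rational(-112, 9) (Function('r')(c, O) = Mul(2, Rational(-4, 3), Add(6, Rational(-4, 3))) = Mul(2, Rational(-4, 3), Rational(14, 3)) = Rational(-112, 9))
Add(Add(Function('r')(60, -11), 16305), 108) = Add(Add(Rational(-112, 9), 16305), 108) = Add(Rational(146633, 9), 108) = Rational(147605, 9)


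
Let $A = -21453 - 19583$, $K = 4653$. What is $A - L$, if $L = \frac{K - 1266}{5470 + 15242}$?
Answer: $- \frac{283313673}{6904} \approx -41036.0$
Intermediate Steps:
$A = -41036$
$L = \frac{1129}{6904}$ ($L = \frac{4653 - 1266}{5470 + 15242} = \frac{3387}{20712} = 3387 \cdot \frac{1}{20712} = \frac{1129}{6904} \approx 0.16353$)
$A - L = -41036 - \frac{1129}{6904} = - \frac{283313673}{6904}$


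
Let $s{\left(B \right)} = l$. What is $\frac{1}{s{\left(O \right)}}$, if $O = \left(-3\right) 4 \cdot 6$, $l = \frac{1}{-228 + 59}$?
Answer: $-169$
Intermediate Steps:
$l = - \frac{1}{169}$ ($l = \frac{1}{-169} = - \frac{1}{169} \approx -0.0059172$)
$O = -72$ ($O = \left(-12\right) 6 = -72$)
$s{\left(B \right)} = - \frac{1}{169}$
$\frac{1}{s{\left(O \right)}} = \frac{1}{- \frac{1}{169}} = -169$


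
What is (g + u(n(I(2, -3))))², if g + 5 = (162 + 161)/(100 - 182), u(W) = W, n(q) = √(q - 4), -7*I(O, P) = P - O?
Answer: 3606371/47068 - 733*I*√161/287 ≈ 76.62 - 32.407*I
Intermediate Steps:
I(O, P) = -P/7 + O/7 (I(O, P) = -(P - O)/7 = -P/7 + O/7)
n(q) = √(-4 + q)
g = -733/82 (g = -5 + (162 + 161)/(100 - 182) = -5 + 323/(-82) = -5 + 323*(-1/82) = -5 - 323/82 = -733/82 ≈ -8.9390)
(g + u(n(I(2, -3))))² = (-733/82 + √(-4 + (-⅐*(-3) + (⅐)*2)))² = (-733/82 + √(-4 + (3/7 + 2/7)))² = (-733/82 + √(-4 + 5/7))² = (-733/82 + √(-23/7))² = (-733/82 + I*√161/7)²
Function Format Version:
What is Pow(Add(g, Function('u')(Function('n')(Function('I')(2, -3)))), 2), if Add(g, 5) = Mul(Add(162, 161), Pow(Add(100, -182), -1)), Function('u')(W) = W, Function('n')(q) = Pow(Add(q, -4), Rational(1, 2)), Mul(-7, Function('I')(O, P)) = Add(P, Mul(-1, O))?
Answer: Add(Rational(3606371, 47068), Mul(Rational(-733, 287), I, Pow(161, Rational(1, 2)))) ≈ Add(76.620, Mul(-32.407, I))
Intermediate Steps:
Function('I')(O, P) = Add(Mul(Rational(-1, 7), P), Mul(Rational(1, 7), O)) (Function('I')(O, P) = Mul(Rational(-1, 7), Add(P, Mul(-1, O))) = Add(Mul(Rational(-1, 7), P), Mul(Rational(1, 7), O)))
Function('n')(q) = Pow(Add(-4, q), Rational(1, 2))
g = Rational(-733, 82) (g = Add(-5, Mul(Add(162, 161), Pow(Add(100, -182), -1))) = Add(-5, Mul(323, Pow(-82, -1))) = Add(-5, Mul(323, Rational(-1, 82))) = Add(-5, Rational(-323, 82)) = Rational(-733, 82) ≈ -8.9390)
Pow(Add(g, Function('u')(Function('n')(Function('I')(2, -3)))), 2) = Pow(Add(Rational(-733, 82), Pow(Add(-4, Add(Mul(Rational(-1, 7), -3), Mul(Rational(1, 7), 2))), Rational(1, 2))), 2) = Pow(Add(Rational(-733, 82), Pow(Add(-4, Add(Rational(3, 7), Rational(2, 7))), Rational(1, 2))), 2) = Pow(Add(Rational(-733, 82), Pow(Add(-4, Rational(5, 7)), Rational(1, 2))), 2) = Pow(Add(Rational(-733, 82), Pow(Rational(-23, 7), Rational(1, 2))), 2) = Pow(Add(Rational(-733, 82), Mul(Rational(1, 7), I, Pow(161, Rational(1, 2)))), 2)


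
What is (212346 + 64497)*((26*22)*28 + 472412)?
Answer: 135217872804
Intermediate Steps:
(212346 + 64497)*((26*22)*28 + 472412) = 276843*(572*28 + 472412) = 276843*(16016 + 472412) = 276843*488428 = 135217872804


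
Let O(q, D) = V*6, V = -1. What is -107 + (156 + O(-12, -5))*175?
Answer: 26143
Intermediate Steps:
O(q, D) = -6 (O(q, D) = -1*6 = -6)
-107 + (156 + O(-12, -5))*175 = -107 + (156 - 6)*175 = -107 + 150*175 = -107 + 26250 = 26143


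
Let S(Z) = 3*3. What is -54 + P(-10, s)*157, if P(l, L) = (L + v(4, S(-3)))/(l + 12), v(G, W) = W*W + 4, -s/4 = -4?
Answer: 15749/2 ≈ 7874.5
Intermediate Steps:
s = 16 (s = -4*(-4) = 16)
S(Z) = 9
v(G, W) = 4 + W² (v(G, W) = W² + 4 = 4 + W²)
P(l, L) = (85 + L)/(12 + l) (P(l, L) = (L + (4 + 9²))/(l + 12) = (L + (4 + 81))/(12 + l) = (L + 85)/(12 + l) = (85 + L)/(12 + l))
-54 + P(-10, s)*157 = -54 + ((85 + 16)/(12 - 10))*157 = -54 + (101/2)*157 = -54 + 15857/2 = 15749/2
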